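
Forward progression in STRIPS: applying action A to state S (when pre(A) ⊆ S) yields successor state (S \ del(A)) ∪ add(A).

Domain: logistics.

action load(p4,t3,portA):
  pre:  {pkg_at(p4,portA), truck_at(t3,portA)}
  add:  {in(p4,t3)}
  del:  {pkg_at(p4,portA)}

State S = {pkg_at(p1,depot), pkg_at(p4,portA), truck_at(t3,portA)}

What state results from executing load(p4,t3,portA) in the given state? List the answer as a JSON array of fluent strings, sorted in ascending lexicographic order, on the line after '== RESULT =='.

Compute (S \ del) ∪ add:
  pre ⊆ S: {pkg_at(p4,portA), truck_at(t3,portA)} ⊆ S  — applicable
  S \ del = {pkg_at(p1,depot), truck_at(t3,portA)}
  ∪ add   = {in(p4,t3), pkg_at(p1,depot), truck_at(t3,portA)}

== RESULT ==
["in(p4,t3)", "pkg_at(p1,depot)", "truck_at(t3,portA)"]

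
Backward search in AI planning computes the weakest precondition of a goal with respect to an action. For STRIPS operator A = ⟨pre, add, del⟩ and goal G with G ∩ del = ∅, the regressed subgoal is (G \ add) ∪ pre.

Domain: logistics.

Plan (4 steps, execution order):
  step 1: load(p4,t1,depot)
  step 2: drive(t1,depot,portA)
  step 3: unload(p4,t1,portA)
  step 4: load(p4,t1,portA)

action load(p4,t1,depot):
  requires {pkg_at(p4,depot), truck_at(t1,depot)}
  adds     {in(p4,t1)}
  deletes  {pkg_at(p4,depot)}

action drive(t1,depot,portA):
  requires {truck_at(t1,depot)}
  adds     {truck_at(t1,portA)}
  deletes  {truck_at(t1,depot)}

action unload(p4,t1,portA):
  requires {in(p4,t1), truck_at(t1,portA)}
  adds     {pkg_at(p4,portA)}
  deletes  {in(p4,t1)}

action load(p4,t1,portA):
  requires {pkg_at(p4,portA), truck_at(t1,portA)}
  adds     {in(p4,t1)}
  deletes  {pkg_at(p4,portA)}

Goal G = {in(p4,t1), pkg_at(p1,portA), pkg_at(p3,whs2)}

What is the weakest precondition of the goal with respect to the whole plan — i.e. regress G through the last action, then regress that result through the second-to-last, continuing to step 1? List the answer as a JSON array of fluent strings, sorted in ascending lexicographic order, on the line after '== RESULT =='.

Work backward from the goal:
  through step 4 (load(p4,t1,portA)): drop {in(p4,t1)}, keep {pkg_at(p1,portA), pkg_at(p3,whs2)}, require {pkg_at(p4,portA), truck_at(t1,portA)}
    → {pkg_at(p1,portA), pkg_at(p3,whs2), pkg_at(p4,portA), truck_at(t1,portA)}
  through step 3 (unload(p4,t1,portA)): drop {pkg_at(p4,portA)}, keep {pkg_at(p1,portA), pkg_at(p3,whs2), truck_at(t1,portA)}, require {in(p4,t1), truck_at(t1,portA)}
    → {in(p4,t1), pkg_at(p1,portA), pkg_at(p3,whs2), truck_at(t1,portA)}
  through step 2 (drive(t1,depot,portA)): drop {truck_at(t1,portA)}, keep {in(p4,t1), pkg_at(p1,portA), pkg_at(p3,whs2)}, require {truck_at(t1,depot)}
    → {in(p4,t1), pkg_at(p1,portA), pkg_at(p3,whs2), truck_at(t1,depot)}
  through step 1 (load(p4,t1,depot)): drop {in(p4,t1)}, keep {pkg_at(p1,portA), pkg_at(p3,whs2), truck_at(t1,depot)}, require {pkg_at(p4,depot), truck_at(t1,depot)}
    → {pkg_at(p1,portA), pkg_at(p3,whs2), pkg_at(p4,depot), truck_at(t1,depot)}

== RESULT ==
["pkg_at(p1,portA)", "pkg_at(p3,whs2)", "pkg_at(p4,depot)", "truck_at(t1,depot)"]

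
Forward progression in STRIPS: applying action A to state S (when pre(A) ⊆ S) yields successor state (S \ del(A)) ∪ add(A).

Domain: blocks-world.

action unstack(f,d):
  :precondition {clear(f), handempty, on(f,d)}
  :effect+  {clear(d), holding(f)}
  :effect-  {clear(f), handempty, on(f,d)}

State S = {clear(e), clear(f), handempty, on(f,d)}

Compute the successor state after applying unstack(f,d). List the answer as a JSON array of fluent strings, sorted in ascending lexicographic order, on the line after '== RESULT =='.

Progress:
  pre ⊆ S: {clear(f), handempty, on(f,d)} ⊆ S  — applicable
  S \ del = {clear(e)}
  ∪ add   = {clear(d), clear(e), holding(f)}

== RESULT ==
["clear(d)", "clear(e)", "holding(f)"]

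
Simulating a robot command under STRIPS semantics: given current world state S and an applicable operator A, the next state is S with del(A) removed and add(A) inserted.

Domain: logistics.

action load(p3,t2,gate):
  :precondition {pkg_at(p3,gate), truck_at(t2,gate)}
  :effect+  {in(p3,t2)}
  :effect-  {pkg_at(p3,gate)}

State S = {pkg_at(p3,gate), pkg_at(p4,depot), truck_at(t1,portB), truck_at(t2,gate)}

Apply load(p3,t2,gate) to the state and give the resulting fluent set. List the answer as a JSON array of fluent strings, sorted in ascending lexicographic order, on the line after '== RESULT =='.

Compute (S \ del) ∪ add:
  pre ⊆ S: {pkg_at(p3,gate), truck_at(t2,gate)} ⊆ S  — applicable
  S \ del = {pkg_at(p4,depot), truck_at(t1,portB), truck_at(t2,gate)}
  ∪ add   = {in(p3,t2), pkg_at(p4,depot), truck_at(t1,portB), truck_at(t2,gate)}

== RESULT ==
["in(p3,t2)", "pkg_at(p4,depot)", "truck_at(t1,portB)", "truck_at(t2,gate)"]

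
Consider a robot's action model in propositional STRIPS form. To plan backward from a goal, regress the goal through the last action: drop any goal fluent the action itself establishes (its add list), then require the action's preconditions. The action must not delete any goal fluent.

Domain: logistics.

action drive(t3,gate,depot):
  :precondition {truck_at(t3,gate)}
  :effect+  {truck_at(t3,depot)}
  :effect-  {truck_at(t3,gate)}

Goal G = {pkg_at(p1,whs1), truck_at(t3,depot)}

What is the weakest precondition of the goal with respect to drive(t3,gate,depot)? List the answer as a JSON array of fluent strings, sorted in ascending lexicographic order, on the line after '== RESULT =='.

Compute (G \ add) ∪ pre:
  G ∩ del = {}  (empty — regression defined)
  G \ add = {pkg_at(p1,whs1), truck_at(t3,depot)} \ {truck_at(t3,depot)} = {pkg_at(p1,whs1)}
  ∪ pre   = {pkg_at(p1,whs1)} ∪ {truck_at(t3,gate)}
          = {pkg_at(p1,whs1), truck_at(t3,gate)}

== RESULT ==
["pkg_at(p1,whs1)", "truck_at(t3,gate)"]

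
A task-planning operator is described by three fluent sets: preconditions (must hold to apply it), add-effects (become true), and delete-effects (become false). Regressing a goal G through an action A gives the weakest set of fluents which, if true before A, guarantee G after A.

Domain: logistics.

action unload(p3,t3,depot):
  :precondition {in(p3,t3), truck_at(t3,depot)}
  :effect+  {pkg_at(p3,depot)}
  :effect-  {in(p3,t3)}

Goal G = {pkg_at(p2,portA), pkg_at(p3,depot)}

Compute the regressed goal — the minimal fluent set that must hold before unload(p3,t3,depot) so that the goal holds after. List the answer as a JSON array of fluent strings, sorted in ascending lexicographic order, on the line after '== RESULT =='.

Regress:
  G ∩ del = {}  (empty — regression defined)
  G \ add = {pkg_at(p2,portA), pkg_at(p3,depot)} \ {pkg_at(p3,depot)} = {pkg_at(p2,portA)}
  ∪ pre   = {pkg_at(p2,portA)} ∪ {in(p3,t3), truck_at(t3,depot)}
          = {in(p3,t3), pkg_at(p2,portA), truck_at(t3,depot)}

== RESULT ==
["in(p3,t3)", "pkg_at(p2,portA)", "truck_at(t3,depot)"]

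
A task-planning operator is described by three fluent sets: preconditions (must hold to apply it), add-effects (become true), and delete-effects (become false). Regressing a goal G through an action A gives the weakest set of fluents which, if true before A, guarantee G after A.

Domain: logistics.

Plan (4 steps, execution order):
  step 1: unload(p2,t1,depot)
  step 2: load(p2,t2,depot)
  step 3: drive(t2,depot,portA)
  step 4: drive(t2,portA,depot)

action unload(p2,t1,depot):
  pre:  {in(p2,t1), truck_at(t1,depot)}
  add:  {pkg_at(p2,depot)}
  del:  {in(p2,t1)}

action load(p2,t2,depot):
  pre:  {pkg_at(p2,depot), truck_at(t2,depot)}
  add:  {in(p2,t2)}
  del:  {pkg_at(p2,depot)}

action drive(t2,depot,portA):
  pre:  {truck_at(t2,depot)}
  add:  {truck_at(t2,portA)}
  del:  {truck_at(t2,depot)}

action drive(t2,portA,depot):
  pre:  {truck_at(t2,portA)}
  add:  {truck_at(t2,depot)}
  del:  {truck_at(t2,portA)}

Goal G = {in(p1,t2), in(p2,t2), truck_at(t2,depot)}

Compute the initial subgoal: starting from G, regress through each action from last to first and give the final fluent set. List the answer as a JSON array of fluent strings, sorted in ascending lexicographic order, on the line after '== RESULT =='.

Work backward from the goal:
  through step 4 (drive(t2,portA,depot)): drop {truck_at(t2,depot)}, keep {in(p1,t2), in(p2,t2)}, require {truck_at(t2,portA)}
    → {in(p1,t2), in(p2,t2), truck_at(t2,portA)}
  through step 3 (drive(t2,depot,portA)): drop {truck_at(t2,portA)}, keep {in(p1,t2), in(p2,t2)}, require {truck_at(t2,depot)}
    → {in(p1,t2), in(p2,t2), truck_at(t2,depot)}
  through step 2 (load(p2,t2,depot)): drop {in(p2,t2)}, keep {in(p1,t2), truck_at(t2,depot)}, require {pkg_at(p2,depot), truck_at(t2,depot)}
    → {in(p1,t2), pkg_at(p2,depot), truck_at(t2,depot)}
  through step 1 (unload(p2,t1,depot)): drop {pkg_at(p2,depot)}, keep {in(p1,t2), truck_at(t2,depot)}, require {in(p2,t1), truck_at(t1,depot)}
    → {in(p1,t2), in(p2,t1), truck_at(t1,depot), truck_at(t2,depot)}

== RESULT ==
["in(p1,t2)", "in(p2,t1)", "truck_at(t1,depot)", "truck_at(t2,depot)"]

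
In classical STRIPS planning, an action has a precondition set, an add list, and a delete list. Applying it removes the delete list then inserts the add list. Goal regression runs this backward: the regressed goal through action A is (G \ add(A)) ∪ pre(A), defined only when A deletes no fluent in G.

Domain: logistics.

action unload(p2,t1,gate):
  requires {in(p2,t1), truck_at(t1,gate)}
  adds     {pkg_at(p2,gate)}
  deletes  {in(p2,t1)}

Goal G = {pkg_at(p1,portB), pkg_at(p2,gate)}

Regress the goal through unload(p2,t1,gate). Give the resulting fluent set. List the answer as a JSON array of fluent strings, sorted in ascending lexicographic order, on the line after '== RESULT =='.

Compute (G \ add) ∪ pre:
  G ∩ del = {}  (empty — regression defined)
  G \ add = {pkg_at(p1,portB), pkg_at(p2,gate)} \ {pkg_at(p2,gate)} = {pkg_at(p1,portB)}
  ∪ pre   = {pkg_at(p1,portB)} ∪ {in(p2,t1), truck_at(t1,gate)}
          = {in(p2,t1), pkg_at(p1,portB), truck_at(t1,gate)}

== RESULT ==
["in(p2,t1)", "pkg_at(p1,portB)", "truck_at(t1,gate)"]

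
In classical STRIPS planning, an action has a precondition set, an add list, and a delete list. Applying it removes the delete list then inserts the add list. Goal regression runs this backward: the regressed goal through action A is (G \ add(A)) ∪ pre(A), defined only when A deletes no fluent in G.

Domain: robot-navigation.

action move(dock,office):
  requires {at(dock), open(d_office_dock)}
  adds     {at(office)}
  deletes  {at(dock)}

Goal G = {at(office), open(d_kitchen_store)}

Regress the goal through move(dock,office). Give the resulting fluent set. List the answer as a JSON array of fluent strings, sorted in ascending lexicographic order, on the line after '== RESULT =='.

Regress:
  G ∩ del = {}  (empty — regression defined)
  G \ add = {at(office), open(d_kitchen_store)} \ {at(office)} = {open(d_kitchen_store)}
  ∪ pre   = {open(d_kitchen_store)} ∪ {at(dock), open(d_office_dock)}
          = {at(dock), open(d_kitchen_store), open(d_office_dock)}

== RESULT ==
["at(dock)", "open(d_kitchen_store)", "open(d_office_dock)"]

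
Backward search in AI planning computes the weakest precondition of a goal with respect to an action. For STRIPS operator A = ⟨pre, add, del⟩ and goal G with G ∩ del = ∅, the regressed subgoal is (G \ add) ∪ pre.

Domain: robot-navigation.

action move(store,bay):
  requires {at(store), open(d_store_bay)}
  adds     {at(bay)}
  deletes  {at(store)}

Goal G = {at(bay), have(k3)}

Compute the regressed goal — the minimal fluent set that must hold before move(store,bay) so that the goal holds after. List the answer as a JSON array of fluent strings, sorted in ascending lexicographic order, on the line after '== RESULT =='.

Regress:
  G ∩ del = {}  (empty — regression defined)
  G \ add = {at(bay), have(k3)} \ {at(bay)} = {have(k3)}
  ∪ pre   = {have(k3)} ∪ {at(store), open(d_store_bay)}
          = {at(store), have(k3), open(d_store_bay)}

== RESULT ==
["at(store)", "have(k3)", "open(d_store_bay)"]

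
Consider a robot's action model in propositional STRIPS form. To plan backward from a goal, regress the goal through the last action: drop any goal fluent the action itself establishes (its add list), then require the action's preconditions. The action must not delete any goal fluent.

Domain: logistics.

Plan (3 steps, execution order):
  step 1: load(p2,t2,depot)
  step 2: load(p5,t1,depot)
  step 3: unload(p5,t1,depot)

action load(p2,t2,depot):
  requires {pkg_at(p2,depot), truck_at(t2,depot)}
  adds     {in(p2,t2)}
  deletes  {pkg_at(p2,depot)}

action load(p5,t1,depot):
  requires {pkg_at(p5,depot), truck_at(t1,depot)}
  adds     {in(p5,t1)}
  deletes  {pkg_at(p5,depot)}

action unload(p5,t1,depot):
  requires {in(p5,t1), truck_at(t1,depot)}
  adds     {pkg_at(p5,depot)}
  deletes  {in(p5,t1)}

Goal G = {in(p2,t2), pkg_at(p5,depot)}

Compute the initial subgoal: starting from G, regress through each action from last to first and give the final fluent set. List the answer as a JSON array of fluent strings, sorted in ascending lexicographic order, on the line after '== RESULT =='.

Work backward from the goal:
  through step 3 (unload(p5,t1,depot)): drop {pkg_at(p5,depot)}, keep {in(p2,t2)}, require {in(p5,t1), truck_at(t1,depot)}
    → {in(p2,t2), in(p5,t1), truck_at(t1,depot)}
  through step 2 (load(p5,t1,depot)): drop {in(p5,t1)}, keep {in(p2,t2), truck_at(t1,depot)}, require {pkg_at(p5,depot), truck_at(t1,depot)}
    → {in(p2,t2), pkg_at(p5,depot), truck_at(t1,depot)}
  through step 1 (load(p2,t2,depot)): drop {in(p2,t2)}, keep {pkg_at(p5,depot), truck_at(t1,depot)}, require {pkg_at(p2,depot), truck_at(t2,depot)}
    → {pkg_at(p2,depot), pkg_at(p5,depot), truck_at(t1,depot), truck_at(t2,depot)}

== RESULT ==
["pkg_at(p2,depot)", "pkg_at(p5,depot)", "truck_at(t1,depot)", "truck_at(t2,depot)"]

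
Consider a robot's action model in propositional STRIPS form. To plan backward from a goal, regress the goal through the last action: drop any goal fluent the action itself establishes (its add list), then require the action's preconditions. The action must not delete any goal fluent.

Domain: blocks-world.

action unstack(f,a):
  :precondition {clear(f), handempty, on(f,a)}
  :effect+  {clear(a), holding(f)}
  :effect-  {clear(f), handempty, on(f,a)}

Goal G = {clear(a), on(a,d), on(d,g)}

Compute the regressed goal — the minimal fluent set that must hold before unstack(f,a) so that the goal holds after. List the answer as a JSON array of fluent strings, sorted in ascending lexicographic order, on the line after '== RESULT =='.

Compute (G \ add) ∪ pre:
  G ∩ del = {}  (empty — regression defined)
  G \ add = {clear(a), on(a,d), on(d,g)} \ {clear(a), holding(f)} = {on(a,d), on(d,g)}
  ∪ pre   = {on(a,d), on(d,g)} ∪ {clear(f), handempty, on(f,a)}
          = {clear(f), handempty, on(a,d), on(d,g), on(f,a)}

== RESULT ==
["clear(f)", "handempty", "on(a,d)", "on(d,g)", "on(f,a)"]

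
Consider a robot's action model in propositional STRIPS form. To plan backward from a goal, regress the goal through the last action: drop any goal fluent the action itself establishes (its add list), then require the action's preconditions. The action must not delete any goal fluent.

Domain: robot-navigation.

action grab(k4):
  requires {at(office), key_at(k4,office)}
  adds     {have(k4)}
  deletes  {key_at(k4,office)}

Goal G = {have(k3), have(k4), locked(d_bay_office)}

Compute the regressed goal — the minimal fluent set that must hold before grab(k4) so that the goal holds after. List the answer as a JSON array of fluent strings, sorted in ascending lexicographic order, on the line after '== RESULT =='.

Compute (G \ add) ∪ pre:
  G ∩ del = {}  (empty — regression defined)
  G \ add = {have(k3), have(k4), locked(d_bay_office)} \ {have(k4)} = {have(k3), locked(d_bay_office)}
  ∪ pre   = {have(k3), locked(d_bay_office)} ∪ {at(office), key_at(k4,office)}
          = {at(office), have(k3), key_at(k4,office), locked(d_bay_office)}

== RESULT ==
["at(office)", "have(k3)", "key_at(k4,office)", "locked(d_bay_office)"]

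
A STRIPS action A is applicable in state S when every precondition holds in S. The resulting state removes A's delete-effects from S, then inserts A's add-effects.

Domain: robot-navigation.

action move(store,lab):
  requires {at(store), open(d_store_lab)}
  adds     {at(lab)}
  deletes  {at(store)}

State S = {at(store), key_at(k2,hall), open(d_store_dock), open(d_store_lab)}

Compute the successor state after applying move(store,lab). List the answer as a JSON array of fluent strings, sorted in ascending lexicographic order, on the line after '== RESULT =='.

Compute (S \ del) ∪ add:
  pre ⊆ S: {at(store), open(d_store_lab)} ⊆ S  — applicable
  S \ del = {key_at(k2,hall), open(d_store_dock), open(d_store_lab)}
  ∪ add   = {at(lab), key_at(k2,hall), open(d_store_dock), open(d_store_lab)}

== RESULT ==
["at(lab)", "key_at(k2,hall)", "open(d_store_dock)", "open(d_store_lab)"]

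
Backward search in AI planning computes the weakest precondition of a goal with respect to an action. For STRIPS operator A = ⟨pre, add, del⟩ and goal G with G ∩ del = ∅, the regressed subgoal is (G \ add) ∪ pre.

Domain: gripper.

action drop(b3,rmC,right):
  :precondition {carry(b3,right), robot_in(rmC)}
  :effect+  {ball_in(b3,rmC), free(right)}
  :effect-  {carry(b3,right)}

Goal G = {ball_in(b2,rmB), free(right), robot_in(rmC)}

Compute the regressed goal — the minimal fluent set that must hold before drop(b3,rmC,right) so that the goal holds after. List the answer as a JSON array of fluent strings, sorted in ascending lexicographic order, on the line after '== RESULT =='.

Compute (G \ add) ∪ pre:
  G ∩ del = {}  (empty — regression defined)
  G \ add = {ball_in(b2,rmB), free(right), robot_in(rmC)} \ {ball_in(b3,rmC), free(right)} = {ball_in(b2,rmB), robot_in(rmC)}
  ∪ pre   = {ball_in(b2,rmB), robot_in(rmC)} ∪ {carry(b3,right), robot_in(rmC)}
          = {ball_in(b2,rmB), carry(b3,right), robot_in(rmC)}

== RESULT ==
["ball_in(b2,rmB)", "carry(b3,right)", "robot_in(rmC)"]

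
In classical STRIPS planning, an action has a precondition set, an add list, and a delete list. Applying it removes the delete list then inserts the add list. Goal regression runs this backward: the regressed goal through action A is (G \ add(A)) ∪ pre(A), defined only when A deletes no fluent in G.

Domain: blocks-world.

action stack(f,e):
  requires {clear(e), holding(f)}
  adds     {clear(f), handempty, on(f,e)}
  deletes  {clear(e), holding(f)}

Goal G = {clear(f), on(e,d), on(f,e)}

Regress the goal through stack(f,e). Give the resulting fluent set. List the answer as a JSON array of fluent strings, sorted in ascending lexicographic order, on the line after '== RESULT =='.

Compute (G \ add) ∪ pre:
  G ∩ del = {}  (empty — regression defined)
  G \ add = {clear(f), on(e,d), on(f,e)} \ {clear(f), handempty, on(f,e)} = {on(e,d)}
  ∪ pre   = {on(e,d)} ∪ {clear(e), holding(f)}
          = {clear(e), holding(f), on(e,d)}

== RESULT ==
["clear(e)", "holding(f)", "on(e,d)"]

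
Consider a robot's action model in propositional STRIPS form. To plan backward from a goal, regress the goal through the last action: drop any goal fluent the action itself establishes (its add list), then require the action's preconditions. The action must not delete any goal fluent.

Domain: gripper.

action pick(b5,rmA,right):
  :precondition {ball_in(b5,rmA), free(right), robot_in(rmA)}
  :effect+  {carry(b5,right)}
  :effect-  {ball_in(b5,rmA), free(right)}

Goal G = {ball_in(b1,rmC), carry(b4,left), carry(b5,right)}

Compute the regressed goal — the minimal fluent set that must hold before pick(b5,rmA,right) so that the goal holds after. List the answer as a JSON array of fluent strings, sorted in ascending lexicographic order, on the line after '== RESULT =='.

Compute (G \ add) ∪ pre:
  G ∩ del = {}  (empty — regression defined)
  G \ add = {ball_in(b1,rmC), carry(b4,left), carry(b5,right)} \ {carry(b5,right)} = {ball_in(b1,rmC), carry(b4,left)}
  ∪ pre   = {ball_in(b1,rmC), carry(b4,left)} ∪ {ball_in(b5,rmA), free(right), robot_in(rmA)}
          = {ball_in(b1,rmC), ball_in(b5,rmA), carry(b4,left), free(right), robot_in(rmA)}

== RESULT ==
["ball_in(b1,rmC)", "ball_in(b5,rmA)", "carry(b4,left)", "free(right)", "robot_in(rmA)"]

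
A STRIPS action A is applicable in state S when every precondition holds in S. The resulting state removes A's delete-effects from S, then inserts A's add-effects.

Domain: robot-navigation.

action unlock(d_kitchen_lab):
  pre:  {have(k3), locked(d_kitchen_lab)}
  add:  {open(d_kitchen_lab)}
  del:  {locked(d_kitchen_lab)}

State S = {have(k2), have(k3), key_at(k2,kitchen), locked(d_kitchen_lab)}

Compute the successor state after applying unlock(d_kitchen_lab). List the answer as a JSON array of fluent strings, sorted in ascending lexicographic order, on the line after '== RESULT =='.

Compute (S \ del) ∪ add:
  pre ⊆ S: {have(k3), locked(d_kitchen_lab)} ⊆ S  — applicable
  S \ del = {have(k2), have(k3), key_at(k2,kitchen)}
  ∪ add   = {have(k2), have(k3), key_at(k2,kitchen), open(d_kitchen_lab)}

== RESULT ==
["have(k2)", "have(k3)", "key_at(k2,kitchen)", "open(d_kitchen_lab)"]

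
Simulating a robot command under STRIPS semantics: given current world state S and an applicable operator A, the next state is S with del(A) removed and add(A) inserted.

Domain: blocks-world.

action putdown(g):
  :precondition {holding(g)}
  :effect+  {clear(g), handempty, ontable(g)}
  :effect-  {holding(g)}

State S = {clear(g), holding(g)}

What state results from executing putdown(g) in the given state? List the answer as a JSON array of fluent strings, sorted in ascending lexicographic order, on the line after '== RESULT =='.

Compute (S \ del) ∪ add:
  pre ⊆ S: {holding(g)} ⊆ S  — applicable
  S \ del = {clear(g)}
  ∪ add   = {clear(g), handempty, ontable(g)}

== RESULT ==
["clear(g)", "handempty", "ontable(g)"]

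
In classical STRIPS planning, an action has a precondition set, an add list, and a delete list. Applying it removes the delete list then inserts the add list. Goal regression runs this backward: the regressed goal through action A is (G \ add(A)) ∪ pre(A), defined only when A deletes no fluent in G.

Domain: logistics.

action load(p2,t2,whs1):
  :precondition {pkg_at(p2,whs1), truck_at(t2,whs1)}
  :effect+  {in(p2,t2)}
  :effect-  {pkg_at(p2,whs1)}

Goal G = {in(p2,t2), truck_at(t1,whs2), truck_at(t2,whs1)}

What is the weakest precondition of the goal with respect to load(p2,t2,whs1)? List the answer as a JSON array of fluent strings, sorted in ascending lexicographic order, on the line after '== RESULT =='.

Compute (G \ add) ∪ pre:
  G ∩ del = {}  (empty — regression defined)
  G \ add = {in(p2,t2), truck_at(t1,whs2), truck_at(t2,whs1)} \ {in(p2,t2)} = {truck_at(t1,whs2), truck_at(t2,whs1)}
  ∪ pre   = {truck_at(t1,whs2), truck_at(t2,whs1)} ∪ {pkg_at(p2,whs1), truck_at(t2,whs1)}
          = {pkg_at(p2,whs1), truck_at(t1,whs2), truck_at(t2,whs1)}

== RESULT ==
["pkg_at(p2,whs1)", "truck_at(t1,whs2)", "truck_at(t2,whs1)"]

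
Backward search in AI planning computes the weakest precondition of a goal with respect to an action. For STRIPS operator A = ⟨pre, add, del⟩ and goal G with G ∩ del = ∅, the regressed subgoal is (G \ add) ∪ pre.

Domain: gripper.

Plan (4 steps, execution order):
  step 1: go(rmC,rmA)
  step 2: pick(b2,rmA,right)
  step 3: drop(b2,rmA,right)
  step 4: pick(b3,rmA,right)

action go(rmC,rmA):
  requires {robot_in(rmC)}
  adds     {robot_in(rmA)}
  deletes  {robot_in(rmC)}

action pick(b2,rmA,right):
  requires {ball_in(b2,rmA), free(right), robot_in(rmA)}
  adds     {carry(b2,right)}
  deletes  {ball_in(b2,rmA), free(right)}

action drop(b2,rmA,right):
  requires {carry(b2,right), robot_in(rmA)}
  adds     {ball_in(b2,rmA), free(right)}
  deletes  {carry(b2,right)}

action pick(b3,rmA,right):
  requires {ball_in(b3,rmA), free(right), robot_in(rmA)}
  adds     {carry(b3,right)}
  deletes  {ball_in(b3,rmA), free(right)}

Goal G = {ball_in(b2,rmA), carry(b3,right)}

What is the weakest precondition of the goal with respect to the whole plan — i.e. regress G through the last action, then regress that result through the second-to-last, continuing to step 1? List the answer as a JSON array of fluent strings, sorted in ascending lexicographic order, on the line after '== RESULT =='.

Regress step by step:
  through step 4 (pick(b3,rmA,right)): drop {carry(b3,right)}, keep {ball_in(b2,rmA)}, require {ball_in(b3,rmA), free(right), robot_in(rmA)}
    → {ball_in(b2,rmA), ball_in(b3,rmA), free(right), robot_in(rmA)}
  through step 3 (drop(b2,rmA,right)): drop {ball_in(b2,rmA), free(right)}, keep {ball_in(b3,rmA), robot_in(rmA)}, require {carry(b2,right), robot_in(rmA)}
    → {ball_in(b3,rmA), carry(b2,right), robot_in(rmA)}
  through step 2 (pick(b2,rmA,right)): drop {carry(b2,right)}, keep {ball_in(b3,rmA), robot_in(rmA)}, require {ball_in(b2,rmA), free(right), robot_in(rmA)}
    → {ball_in(b2,rmA), ball_in(b3,rmA), free(right), robot_in(rmA)}
  through step 1 (go(rmC,rmA)): drop {robot_in(rmA)}, keep {ball_in(b2,rmA), ball_in(b3,rmA), free(right)}, require {robot_in(rmC)}
    → {ball_in(b2,rmA), ball_in(b3,rmA), free(right), robot_in(rmC)}

== RESULT ==
["ball_in(b2,rmA)", "ball_in(b3,rmA)", "free(right)", "robot_in(rmC)"]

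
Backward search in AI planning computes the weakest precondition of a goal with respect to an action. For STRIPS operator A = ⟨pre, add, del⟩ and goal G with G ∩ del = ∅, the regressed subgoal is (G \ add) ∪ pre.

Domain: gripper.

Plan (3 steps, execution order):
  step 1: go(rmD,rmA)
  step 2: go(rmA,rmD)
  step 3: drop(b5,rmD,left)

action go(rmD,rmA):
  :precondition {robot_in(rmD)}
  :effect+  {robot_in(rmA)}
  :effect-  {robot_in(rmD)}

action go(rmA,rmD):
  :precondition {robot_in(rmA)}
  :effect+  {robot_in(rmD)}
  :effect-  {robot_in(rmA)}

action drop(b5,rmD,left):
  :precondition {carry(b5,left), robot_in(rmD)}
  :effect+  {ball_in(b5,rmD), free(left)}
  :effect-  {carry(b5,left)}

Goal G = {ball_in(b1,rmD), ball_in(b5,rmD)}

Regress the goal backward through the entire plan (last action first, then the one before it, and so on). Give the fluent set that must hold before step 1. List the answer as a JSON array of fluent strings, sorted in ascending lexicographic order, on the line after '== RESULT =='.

Work backward from the goal:
  through step 3 (drop(b5,rmD,left)): drop {ball_in(b5,rmD)}, keep {ball_in(b1,rmD)}, require {carry(b5,left), robot_in(rmD)}
    → {ball_in(b1,rmD), carry(b5,left), robot_in(rmD)}
  through step 2 (go(rmA,rmD)): drop {robot_in(rmD)}, keep {ball_in(b1,rmD), carry(b5,left)}, require {robot_in(rmA)}
    → {ball_in(b1,rmD), carry(b5,left), robot_in(rmA)}
  through step 1 (go(rmD,rmA)): drop {robot_in(rmA)}, keep {ball_in(b1,rmD), carry(b5,left)}, require {robot_in(rmD)}
    → {ball_in(b1,rmD), carry(b5,left), robot_in(rmD)}

== RESULT ==
["ball_in(b1,rmD)", "carry(b5,left)", "robot_in(rmD)"]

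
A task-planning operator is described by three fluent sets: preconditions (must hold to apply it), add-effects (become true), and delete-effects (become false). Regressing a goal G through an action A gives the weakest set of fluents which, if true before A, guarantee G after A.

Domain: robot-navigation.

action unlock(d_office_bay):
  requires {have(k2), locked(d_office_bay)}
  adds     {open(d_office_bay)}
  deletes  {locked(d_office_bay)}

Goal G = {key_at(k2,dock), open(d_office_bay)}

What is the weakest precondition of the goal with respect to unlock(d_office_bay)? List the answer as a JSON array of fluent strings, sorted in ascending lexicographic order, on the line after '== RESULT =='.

Regress:
  G ∩ del = {}  (empty — regression defined)
  G \ add = {key_at(k2,dock), open(d_office_bay)} \ {open(d_office_bay)} = {key_at(k2,dock)}
  ∪ pre   = {key_at(k2,dock)} ∪ {have(k2), locked(d_office_bay)}
          = {have(k2), key_at(k2,dock), locked(d_office_bay)}

== RESULT ==
["have(k2)", "key_at(k2,dock)", "locked(d_office_bay)"]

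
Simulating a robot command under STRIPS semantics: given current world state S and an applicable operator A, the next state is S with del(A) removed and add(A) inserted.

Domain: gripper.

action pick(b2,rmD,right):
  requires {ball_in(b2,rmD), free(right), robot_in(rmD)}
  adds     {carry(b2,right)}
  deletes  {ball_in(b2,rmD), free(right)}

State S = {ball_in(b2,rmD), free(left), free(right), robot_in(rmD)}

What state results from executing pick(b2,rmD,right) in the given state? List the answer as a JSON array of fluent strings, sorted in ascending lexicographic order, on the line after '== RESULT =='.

Compute (S \ del) ∪ add:
  pre ⊆ S: {ball_in(b2,rmD), free(right), robot_in(rmD)} ⊆ S  — applicable
  S \ del = {free(left), robot_in(rmD)}
  ∪ add   = {carry(b2,right), free(left), robot_in(rmD)}

== RESULT ==
["carry(b2,right)", "free(left)", "robot_in(rmD)"]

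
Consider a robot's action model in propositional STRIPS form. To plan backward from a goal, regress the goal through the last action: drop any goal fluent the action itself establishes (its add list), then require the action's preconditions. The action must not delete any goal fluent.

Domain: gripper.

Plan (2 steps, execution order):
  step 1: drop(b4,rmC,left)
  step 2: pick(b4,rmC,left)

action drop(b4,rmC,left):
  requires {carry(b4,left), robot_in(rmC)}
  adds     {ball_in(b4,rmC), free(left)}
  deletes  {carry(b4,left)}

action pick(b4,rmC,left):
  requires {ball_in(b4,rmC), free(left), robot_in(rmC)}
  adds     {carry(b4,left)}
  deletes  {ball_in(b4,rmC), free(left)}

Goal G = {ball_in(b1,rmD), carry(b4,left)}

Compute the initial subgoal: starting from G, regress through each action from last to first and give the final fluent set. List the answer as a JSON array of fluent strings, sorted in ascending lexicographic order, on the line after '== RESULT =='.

Regress step by step:
  through step 2 (pick(b4,rmC,left)): drop {carry(b4,left)}, keep {ball_in(b1,rmD)}, require {ball_in(b4,rmC), free(left), robot_in(rmC)}
    → {ball_in(b1,rmD), ball_in(b4,rmC), free(left), robot_in(rmC)}
  through step 1 (drop(b4,rmC,left)): drop {ball_in(b4,rmC), free(left)}, keep {ball_in(b1,rmD), robot_in(rmC)}, require {carry(b4,left), robot_in(rmC)}
    → {ball_in(b1,rmD), carry(b4,left), robot_in(rmC)}

== RESULT ==
["ball_in(b1,rmD)", "carry(b4,left)", "robot_in(rmC)"]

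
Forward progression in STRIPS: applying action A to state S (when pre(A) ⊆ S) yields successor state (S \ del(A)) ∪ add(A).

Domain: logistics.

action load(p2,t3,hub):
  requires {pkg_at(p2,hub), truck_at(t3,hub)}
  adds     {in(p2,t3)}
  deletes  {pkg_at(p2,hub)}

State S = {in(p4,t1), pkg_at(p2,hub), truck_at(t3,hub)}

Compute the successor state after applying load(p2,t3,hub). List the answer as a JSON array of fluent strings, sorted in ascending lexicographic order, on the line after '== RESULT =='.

Compute (S \ del) ∪ add:
  pre ⊆ S: {pkg_at(p2,hub), truck_at(t3,hub)} ⊆ S  — applicable
  S \ del = {in(p4,t1), truck_at(t3,hub)}
  ∪ add   = {in(p2,t3), in(p4,t1), truck_at(t3,hub)}

== RESULT ==
["in(p2,t3)", "in(p4,t1)", "truck_at(t3,hub)"]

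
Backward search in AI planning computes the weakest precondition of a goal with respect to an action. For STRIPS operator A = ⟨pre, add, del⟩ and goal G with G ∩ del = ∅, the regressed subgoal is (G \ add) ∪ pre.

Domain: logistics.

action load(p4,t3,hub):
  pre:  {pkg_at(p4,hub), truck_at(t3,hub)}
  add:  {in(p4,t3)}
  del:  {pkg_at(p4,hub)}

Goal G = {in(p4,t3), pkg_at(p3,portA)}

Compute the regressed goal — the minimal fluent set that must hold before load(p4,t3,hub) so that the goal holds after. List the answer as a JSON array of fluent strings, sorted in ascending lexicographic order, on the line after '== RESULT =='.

Compute (G \ add) ∪ pre:
  G ∩ del = {}  (empty — regression defined)
  G \ add = {in(p4,t3), pkg_at(p3,portA)} \ {in(p4,t3)} = {pkg_at(p3,portA)}
  ∪ pre   = {pkg_at(p3,portA)} ∪ {pkg_at(p4,hub), truck_at(t3,hub)}
          = {pkg_at(p3,portA), pkg_at(p4,hub), truck_at(t3,hub)}

== RESULT ==
["pkg_at(p3,portA)", "pkg_at(p4,hub)", "truck_at(t3,hub)"]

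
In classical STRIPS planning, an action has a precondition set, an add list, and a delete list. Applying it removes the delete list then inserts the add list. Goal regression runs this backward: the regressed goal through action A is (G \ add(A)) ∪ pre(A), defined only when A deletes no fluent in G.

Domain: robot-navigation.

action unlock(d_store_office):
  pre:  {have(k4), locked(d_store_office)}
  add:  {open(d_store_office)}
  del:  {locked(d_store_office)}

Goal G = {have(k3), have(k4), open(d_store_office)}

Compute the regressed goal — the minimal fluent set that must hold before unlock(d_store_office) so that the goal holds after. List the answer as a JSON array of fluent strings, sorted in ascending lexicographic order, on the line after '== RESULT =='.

Compute (G \ add) ∪ pre:
  G ∩ del = {}  (empty — regression defined)
  G \ add = {have(k3), have(k4), open(d_store_office)} \ {open(d_store_office)} = {have(k3), have(k4)}
  ∪ pre   = {have(k3), have(k4)} ∪ {have(k4), locked(d_store_office)}
          = {have(k3), have(k4), locked(d_store_office)}

== RESULT ==
["have(k3)", "have(k4)", "locked(d_store_office)"]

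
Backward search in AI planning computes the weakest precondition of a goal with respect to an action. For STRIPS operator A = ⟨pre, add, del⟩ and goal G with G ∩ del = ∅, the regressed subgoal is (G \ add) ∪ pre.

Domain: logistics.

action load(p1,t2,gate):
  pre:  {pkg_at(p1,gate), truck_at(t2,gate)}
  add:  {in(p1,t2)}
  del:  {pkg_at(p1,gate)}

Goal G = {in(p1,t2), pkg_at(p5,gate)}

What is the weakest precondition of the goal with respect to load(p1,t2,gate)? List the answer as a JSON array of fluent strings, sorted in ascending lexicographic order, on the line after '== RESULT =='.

Regress:
  G ∩ del = {}  (empty — regression defined)
  G \ add = {in(p1,t2), pkg_at(p5,gate)} \ {in(p1,t2)} = {pkg_at(p5,gate)}
  ∪ pre   = {pkg_at(p5,gate)} ∪ {pkg_at(p1,gate), truck_at(t2,gate)}
          = {pkg_at(p1,gate), pkg_at(p5,gate), truck_at(t2,gate)}

== RESULT ==
["pkg_at(p1,gate)", "pkg_at(p5,gate)", "truck_at(t2,gate)"]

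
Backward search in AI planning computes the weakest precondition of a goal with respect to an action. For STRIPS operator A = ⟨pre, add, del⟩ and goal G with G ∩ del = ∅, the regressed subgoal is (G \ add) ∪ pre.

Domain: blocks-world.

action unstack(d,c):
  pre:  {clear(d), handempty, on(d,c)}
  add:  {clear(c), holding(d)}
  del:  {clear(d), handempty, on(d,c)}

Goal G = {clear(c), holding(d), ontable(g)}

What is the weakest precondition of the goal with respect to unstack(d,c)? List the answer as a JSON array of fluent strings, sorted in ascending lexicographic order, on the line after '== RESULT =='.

Compute (G \ add) ∪ pre:
  G ∩ del = {}  (empty — regression defined)
  G \ add = {clear(c), holding(d), ontable(g)} \ {clear(c), holding(d)} = {ontable(g)}
  ∪ pre   = {ontable(g)} ∪ {clear(d), handempty, on(d,c)}
          = {clear(d), handempty, on(d,c), ontable(g)}

== RESULT ==
["clear(d)", "handempty", "on(d,c)", "ontable(g)"]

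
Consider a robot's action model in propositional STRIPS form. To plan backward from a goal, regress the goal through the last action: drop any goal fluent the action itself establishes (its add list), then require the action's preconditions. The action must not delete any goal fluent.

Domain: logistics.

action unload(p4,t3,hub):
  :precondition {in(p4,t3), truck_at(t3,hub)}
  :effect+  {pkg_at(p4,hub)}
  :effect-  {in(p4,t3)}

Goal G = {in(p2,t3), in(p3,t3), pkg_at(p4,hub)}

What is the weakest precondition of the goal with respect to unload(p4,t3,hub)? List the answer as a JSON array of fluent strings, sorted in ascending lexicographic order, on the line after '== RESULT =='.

Regress:
  G ∩ del = {}  (empty — regression defined)
  G \ add = {in(p2,t3), in(p3,t3), pkg_at(p4,hub)} \ {pkg_at(p4,hub)} = {in(p2,t3), in(p3,t3)}
  ∪ pre   = {in(p2,t3), in(p3,t3)} ∪ {in(p4,t3), truck_at(t3,hub)}
          = {in(p2,t3), in(p3,t3), in(p4,t3), truck_at(t3,hub)}

== RESULT ==
["in(p2,t3)", "in(p3,t3)", "in(p4,t3)", "truck_at(t3,hub)"]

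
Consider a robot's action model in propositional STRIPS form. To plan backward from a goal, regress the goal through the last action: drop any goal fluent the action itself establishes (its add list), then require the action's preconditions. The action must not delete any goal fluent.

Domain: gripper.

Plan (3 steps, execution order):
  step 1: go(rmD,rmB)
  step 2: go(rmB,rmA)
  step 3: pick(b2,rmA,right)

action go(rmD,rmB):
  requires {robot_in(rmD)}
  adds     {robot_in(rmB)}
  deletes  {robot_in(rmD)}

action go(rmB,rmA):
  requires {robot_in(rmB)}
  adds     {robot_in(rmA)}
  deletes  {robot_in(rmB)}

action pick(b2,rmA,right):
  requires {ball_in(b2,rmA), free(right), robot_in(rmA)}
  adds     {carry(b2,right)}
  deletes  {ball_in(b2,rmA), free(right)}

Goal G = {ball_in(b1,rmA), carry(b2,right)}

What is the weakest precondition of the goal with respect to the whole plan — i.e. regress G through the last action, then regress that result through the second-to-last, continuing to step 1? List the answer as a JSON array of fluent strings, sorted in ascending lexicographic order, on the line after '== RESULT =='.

Work backward from the goal:
  through step 3 (pick(b2,rmA,right)): drop {carry(b2,right)}, keep {ball_in(b1,rmA)}, require {ball_in(b2,rmA), free(right), robot_in(rmA)}
    → {ball_in(b1,rmA), ball_in(b2,rmA), free(right), robot_in(rmA)}
  through step 2 (go(rmB,rmA)): drop {robot_in(rmA)}, keep {ball_in(b1,rmA), ball_in(b2,rmA), free(right)}, require {robot_in(rmB)}
    → {ball_in(b1,rmA), ball_in(b2,rmA), free(right), robot_in(rmB)}
  through step 1 (go(rmD,rmB)): drop {robot_in(rmB)}, keep {ball_in(b1,rmA), ball_in(b2,rmA), free(right)}, require {robot_in(rmD)}
    → {ball_in(b1,rmA), ball_in(b2,rmA), free(right), robot_in(rmD)}

== RESULT ==
["ball_in(b1,rmA)", "ball_in(b2,rmA)", "free(right)", "robot_in(rmD)"]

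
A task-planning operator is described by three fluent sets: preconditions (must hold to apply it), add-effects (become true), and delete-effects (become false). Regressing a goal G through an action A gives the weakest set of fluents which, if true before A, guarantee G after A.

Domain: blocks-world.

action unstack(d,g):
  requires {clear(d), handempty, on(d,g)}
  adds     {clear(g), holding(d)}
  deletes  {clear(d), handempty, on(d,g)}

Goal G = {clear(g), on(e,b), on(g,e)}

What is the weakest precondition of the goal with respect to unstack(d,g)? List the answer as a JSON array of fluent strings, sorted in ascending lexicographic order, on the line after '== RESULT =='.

Compute (G \ add) ∪ pre:
  G ∩ del = {}  (empty — regression defined)
  G \ add = {clear(g), on(e,b), on(g,e)} \ {clear(g), holding(d)} = {on(e,b), on(g,e)}
  ∪ pre   = {on(e,b), on(g,e)} ∪ {clear(d), handempty, on(d,g)}
          = {clear(d), handempty, on(d,g), on(e,b), on(g,e)}

== RESULT ==
["clear(d)", "handempty", "on(d,g)", "on(e,b)", "on(g,e)"]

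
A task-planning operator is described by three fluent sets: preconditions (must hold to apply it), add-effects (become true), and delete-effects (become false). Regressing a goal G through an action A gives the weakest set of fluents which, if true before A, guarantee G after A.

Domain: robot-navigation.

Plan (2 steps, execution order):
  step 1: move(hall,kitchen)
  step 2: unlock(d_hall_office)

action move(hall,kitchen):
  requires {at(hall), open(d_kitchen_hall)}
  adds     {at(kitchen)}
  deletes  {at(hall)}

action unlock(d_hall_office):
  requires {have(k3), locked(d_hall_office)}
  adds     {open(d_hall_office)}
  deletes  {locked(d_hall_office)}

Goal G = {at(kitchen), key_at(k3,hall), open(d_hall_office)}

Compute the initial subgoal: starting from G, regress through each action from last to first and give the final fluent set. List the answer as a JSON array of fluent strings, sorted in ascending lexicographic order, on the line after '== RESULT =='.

Work backward from the goal:
  through step 2 (unlock(d_hall_office)): drop {open(d_hall_office)}, keep {at(kitchen), key_at(k3,hall)}, require {have(k3), locked(d_hall_office)}
    → {at(kitchen), have(k3), key_at(k3,hall), locked(d_hall_office)}
  through step 1 (move(hall,kitchen)): drop {at(kitchen)}, keep {have(k3), key_at(k3,hall), locked(d_hall_office)}, require {at(hall), open(d_kitchen_hall)}
    → {at(hall), have(k3), key_at(k3,hall), locked(d_hall_office), open(d_kitchen_hall)}

== RESULT ==
["at(hall)", "have(k3)", "key_at(k3,hall)", "locked(d_hall_office)", "open(d_kitchen_hall)"]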